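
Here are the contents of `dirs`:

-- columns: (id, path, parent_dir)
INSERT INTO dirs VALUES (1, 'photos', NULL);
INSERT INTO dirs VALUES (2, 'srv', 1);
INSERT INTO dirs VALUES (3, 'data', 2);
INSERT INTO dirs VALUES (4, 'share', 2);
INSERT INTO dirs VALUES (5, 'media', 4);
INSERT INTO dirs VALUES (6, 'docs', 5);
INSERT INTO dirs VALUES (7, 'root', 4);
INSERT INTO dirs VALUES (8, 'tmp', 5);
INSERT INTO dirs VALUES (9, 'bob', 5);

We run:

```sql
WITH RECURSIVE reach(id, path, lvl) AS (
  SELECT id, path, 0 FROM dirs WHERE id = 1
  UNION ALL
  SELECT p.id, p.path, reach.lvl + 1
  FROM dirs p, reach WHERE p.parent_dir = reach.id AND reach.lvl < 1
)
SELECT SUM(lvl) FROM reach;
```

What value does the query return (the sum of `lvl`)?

1

Base: id=1 (photos) at lvl 0.
Iteration 1: rows with parent_dir in {1} -> srv (id 2, lvl 1).
Iteration 2: lvl < 1 fails for all current rows; recursion stops.
SUM(lvl) = 0 + 1 = 1.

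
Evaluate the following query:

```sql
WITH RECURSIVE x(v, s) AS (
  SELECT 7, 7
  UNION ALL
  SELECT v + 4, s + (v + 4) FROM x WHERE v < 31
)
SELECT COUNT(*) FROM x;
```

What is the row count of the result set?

7

Base: v=7, s=7.
Iteration 1: 7 < 31 holds -> v = 7 + 4 = 11, s = 7 + 11 = 18.
Iteration 2: 11 < 31 holds -> v = 11 + 4 = 15, s = 18 + 15 = 33.
Iteration 3: 15 < 31 holds -> v = 15 + 4 = 19, s = 33 + 19 = 52.
Iteration 4: 19 < 31 holds -> v = 19 + 4 = 23, s = 52 + 23 = 75.
Iteration 5: 23 < 31 holds -> v = 23 + 4 = 27, s = 75 + 27 = 102.
Iteration 6: 27 < 31 holds -> v = 27 + 4 = 31, s = 102 + 31 = 133.
Iteration 7: 31 < 31 fails; recursion stops.
Total rows emitted: 7.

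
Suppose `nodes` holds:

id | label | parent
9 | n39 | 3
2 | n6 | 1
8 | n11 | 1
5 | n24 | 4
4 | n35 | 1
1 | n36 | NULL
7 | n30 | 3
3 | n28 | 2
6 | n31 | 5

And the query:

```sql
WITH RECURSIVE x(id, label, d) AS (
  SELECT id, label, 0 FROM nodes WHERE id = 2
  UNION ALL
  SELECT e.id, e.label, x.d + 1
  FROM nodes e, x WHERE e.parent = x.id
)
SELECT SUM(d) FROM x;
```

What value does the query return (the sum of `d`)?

Base: id=2 (n6) at d 0.
Iteration 1: rows with parent in {2} -> n28 (id 3, d 1).
Iteration 2: rows with parent in {3} -> n30 (id 7, d 2), n39 (id 9, d 2).
Iteration 3: no rows with parent in {7,9}; recursion stops.
SUM(d) = 0 + 1 + 2 + 2 = 5.

5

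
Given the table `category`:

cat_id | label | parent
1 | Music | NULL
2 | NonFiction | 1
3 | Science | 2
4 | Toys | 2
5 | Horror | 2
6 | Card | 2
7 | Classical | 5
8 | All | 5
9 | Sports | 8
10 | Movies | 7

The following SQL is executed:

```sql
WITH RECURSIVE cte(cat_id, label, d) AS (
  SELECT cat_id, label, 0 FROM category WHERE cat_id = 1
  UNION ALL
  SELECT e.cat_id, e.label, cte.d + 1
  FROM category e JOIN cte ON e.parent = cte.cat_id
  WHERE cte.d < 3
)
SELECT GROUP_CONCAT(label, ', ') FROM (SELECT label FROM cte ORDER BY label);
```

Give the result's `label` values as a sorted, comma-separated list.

All, Card, Classical, Horror, Music, NonFiction, Science, Toys

Base: cat_id=1 (Music) at d 0.
Iteration 1: rows with parent in {1} -> NonFiction (id 2, d 1).
Iteration 2: rows with parent in {2} -> Science (id 3, d 2), Toys (id 4, d 2), Horror (id 5, d 2), Card (id 6, d 2).
Iteration 3: rows with parent in {3,4,5,6} -> Classical (id 7, d 3), All (id 8, d 3).
Iteration 4: d < 3 fails for all current rows; recursion stops.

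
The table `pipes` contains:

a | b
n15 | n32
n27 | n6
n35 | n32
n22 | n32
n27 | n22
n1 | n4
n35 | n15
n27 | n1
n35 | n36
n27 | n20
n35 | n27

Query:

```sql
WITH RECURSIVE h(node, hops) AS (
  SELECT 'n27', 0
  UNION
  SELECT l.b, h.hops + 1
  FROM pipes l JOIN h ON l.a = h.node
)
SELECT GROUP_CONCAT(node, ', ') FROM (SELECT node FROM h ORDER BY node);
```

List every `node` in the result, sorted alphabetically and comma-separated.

n1, n20, n22, n27, n32, n4, n6

Base: (n27, hops=0).
Iteration 1: edges from {n27} -> (n1, hops=1), (n20, hops=1), (n22, hops=1), (n6, hops=1).
Iteration 2: edges from {n1,n20,n22,n6} -> (n32, hops=2), (n4, hops=2).
Iteration 3: no outgoing edges from {n32,n4}; recursion stops.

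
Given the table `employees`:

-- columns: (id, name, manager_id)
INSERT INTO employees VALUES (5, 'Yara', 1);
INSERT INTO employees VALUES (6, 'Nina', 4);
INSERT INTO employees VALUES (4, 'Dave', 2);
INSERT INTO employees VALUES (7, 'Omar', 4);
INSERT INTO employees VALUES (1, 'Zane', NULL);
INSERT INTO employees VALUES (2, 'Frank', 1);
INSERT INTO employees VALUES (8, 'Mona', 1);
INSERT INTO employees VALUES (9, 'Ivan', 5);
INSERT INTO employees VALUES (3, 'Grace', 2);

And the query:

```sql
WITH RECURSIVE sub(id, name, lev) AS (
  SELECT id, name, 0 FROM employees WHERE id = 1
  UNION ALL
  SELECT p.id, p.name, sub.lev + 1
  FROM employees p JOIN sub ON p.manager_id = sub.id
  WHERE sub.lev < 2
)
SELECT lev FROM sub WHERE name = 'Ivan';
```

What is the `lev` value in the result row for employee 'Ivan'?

Base: id=1 (Zane) at lev 0.
Iteration 1: rows with manager_id in {1} -> Frank (id 2, lev 1), Yara (id 5, lev 1), Mona (id 8, lev 1).
Iteration 2: rows with manager_id in {2,5,8} -> Grace (id 3, lev 2), Dave (id 4, lev 2), Ivan (id 9, lev 2).
Iteration 3: lev < 2 fails for all current rows; recursion stops.

2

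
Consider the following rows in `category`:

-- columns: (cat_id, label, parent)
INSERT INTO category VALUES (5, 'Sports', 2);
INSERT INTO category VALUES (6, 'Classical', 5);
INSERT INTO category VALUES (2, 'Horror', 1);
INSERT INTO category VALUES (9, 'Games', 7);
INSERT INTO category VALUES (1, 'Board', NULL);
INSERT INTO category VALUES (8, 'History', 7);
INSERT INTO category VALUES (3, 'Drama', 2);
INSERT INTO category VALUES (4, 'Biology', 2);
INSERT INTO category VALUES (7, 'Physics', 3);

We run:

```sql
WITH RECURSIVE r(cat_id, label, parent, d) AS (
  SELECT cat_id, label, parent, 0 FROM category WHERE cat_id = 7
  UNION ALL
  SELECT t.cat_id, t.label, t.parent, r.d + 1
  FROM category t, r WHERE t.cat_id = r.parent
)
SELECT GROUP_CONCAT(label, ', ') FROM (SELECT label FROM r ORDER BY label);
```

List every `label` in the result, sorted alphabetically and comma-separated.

Base: cat_id=7 (Physics), parent=3, d 0.
Iteration 1: join on cat_id=3 -> Drama (id 3, parent=2, d 1).
Iteration 2: join on cat_id=2 -> Horror (id 2, parent=1, d 2).
Iteration 3: join on cat_id=1 -> Board (id 1, parent=NULL, d 3).
Iteration 4: parent is NULL; no match; recursion stops.

Board, Drama, Horror, Physics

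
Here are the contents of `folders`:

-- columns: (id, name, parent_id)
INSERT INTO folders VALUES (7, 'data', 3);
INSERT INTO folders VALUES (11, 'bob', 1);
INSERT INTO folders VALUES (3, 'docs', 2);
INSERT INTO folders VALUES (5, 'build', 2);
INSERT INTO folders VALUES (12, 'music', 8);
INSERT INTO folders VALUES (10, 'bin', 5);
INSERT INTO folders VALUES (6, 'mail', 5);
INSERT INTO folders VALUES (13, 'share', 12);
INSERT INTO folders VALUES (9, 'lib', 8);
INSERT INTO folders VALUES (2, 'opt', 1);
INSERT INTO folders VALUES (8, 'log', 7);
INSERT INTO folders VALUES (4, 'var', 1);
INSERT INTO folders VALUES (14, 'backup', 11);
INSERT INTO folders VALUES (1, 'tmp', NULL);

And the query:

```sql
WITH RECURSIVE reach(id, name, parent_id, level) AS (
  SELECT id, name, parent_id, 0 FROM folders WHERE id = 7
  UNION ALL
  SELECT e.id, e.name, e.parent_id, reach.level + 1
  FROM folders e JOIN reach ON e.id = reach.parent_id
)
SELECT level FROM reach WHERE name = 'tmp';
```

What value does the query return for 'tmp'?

Base: id=7 (data), parent_id=3, level 0.
Iteration 1: join on id=3 -> docs (id 3, parent_id=2, level 1).
Iteration 2: join on id=2 -> opt (id 2, parent_id=1, level 2).
Iteration 3: join on id=1 -> tmp (id 1, parent_id=NULL, level 3).
Iteration 4: parent_id is NULL; no match; recursion stops.

3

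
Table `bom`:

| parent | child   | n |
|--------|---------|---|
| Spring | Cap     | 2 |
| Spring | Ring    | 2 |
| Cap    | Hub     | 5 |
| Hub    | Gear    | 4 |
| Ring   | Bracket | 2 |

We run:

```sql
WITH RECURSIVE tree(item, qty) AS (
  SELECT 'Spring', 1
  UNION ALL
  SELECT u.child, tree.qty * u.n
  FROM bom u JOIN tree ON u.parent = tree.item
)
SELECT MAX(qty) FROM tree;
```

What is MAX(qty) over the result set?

Base: (Spring, qty=1).
Iteration 1: components of {Spring} -> Cap = 1*2 = 2, Ring = 1*2 = 2.
Iteration 2: components of {Cap,Ring} -> Bracket = 2*2 = 4, Hub = 2*5 = 10.
Iteration 3: components of {Bracket,Hub} -> Gear = 10*4 = 40.
Iteration 4: no further components; recursion stops.
qty values: 1, 2, 2, 10, 4, 40; the maximum is 40.

40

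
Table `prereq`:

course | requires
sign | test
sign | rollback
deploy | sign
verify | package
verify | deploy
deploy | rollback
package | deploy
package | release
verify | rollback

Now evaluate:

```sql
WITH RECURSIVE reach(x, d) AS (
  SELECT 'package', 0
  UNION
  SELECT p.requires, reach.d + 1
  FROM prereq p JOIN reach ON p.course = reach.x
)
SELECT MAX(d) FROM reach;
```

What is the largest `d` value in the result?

3

Base: (package, d=0).
Iteration 1: edges from {package} -> (deploy, d=1), (release, d=1).
Iteration 2: edges from {deploy,release} -> (rollback, d=2), (sign, d=2).
Iteration 3: edges from {rollback,sign} -> (rollback, d=3), (test, d=3).
Iteration 4: no outgoing edges from {rollback,test}; recursion stops.
d values: 0, 1, 1, 2, 2, 3, 3; the maximum is 3.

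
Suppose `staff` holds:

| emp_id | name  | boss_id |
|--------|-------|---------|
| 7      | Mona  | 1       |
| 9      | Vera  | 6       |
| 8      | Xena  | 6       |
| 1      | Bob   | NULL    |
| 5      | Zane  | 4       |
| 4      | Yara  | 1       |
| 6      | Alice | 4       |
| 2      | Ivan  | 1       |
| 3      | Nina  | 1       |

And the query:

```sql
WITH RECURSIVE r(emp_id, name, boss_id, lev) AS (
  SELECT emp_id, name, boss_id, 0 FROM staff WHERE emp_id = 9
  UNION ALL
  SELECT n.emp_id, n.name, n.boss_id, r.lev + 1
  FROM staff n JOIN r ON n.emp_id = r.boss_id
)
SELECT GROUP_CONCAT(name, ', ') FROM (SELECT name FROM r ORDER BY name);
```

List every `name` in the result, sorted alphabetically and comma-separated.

Base: emp_id=9 (Vera), boss_id=6, lev 0.
Iteration 1: join on emp_id=6 -> Alice (id 6, boss_id=4, lev 1).
Iteration 2: join on emp_id=4 -> Yara (id 4, boss_id=1, lev 2).
Iteration 3: join on emp_id=1 -> Bob (id 1, boss_id=NULL, lev 3).
Iteration 4: boss_id is NULL; no match; recursion stops.

Alice, Bob, Vera, Yara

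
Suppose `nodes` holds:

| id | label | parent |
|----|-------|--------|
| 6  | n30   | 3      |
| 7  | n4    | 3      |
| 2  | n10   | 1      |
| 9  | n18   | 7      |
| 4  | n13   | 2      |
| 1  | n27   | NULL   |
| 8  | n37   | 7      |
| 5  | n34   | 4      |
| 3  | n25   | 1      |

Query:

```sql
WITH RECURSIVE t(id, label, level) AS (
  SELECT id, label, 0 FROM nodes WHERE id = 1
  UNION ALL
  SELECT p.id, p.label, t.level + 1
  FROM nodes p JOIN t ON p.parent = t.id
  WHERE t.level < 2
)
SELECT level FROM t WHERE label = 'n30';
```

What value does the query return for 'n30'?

Base: id=1 (n27) at level 0.
Iteration 1: rows with parent in {1} -> n10 (id 2, level 1), n25 (id 3, level 1).
Iteration 2: rows with parent in {2,3} -> n13 (id 4, level 2), n30 (id 6, level 2), n4 (id 7, level 2).
Iteration 3: level < 2 fails for all current rows; recursion stops.

2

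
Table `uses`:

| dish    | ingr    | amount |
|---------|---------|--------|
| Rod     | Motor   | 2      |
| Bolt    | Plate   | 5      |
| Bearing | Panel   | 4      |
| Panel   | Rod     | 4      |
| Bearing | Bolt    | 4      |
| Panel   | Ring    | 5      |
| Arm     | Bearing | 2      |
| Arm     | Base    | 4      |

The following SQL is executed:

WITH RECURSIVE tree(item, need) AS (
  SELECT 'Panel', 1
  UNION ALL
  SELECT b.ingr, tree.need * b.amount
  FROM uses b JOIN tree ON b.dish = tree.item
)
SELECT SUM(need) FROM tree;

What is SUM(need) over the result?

Base: (Panel, need=1).
Iteration 1: components of {Panel} -> Ring = 1*5 = 5, Rod = 1*4 = 4.
Iteration 2: components of {Ring,Rod} -> Motor = 4*2 = 8.
Iteration 3: no further components; recursion stops.
SUM(need) = 1 + 4 + 5 + 8 = 18.

18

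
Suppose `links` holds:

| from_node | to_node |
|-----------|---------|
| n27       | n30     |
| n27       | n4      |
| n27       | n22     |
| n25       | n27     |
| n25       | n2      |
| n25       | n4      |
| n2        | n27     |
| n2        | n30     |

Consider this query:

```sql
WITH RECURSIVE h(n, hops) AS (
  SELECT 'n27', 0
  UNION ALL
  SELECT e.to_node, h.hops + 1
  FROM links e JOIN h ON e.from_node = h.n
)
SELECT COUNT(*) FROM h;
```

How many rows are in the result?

4

Base: (n27, hops=0).
Iteration 1: edges from {n27} -> (n22, hops=1), (n30, hops=1), (n4, hops=1).
Iteration 2: no outgoing edges from {n22,n30,n4}; recursion stops.
Total rows emitted: 4.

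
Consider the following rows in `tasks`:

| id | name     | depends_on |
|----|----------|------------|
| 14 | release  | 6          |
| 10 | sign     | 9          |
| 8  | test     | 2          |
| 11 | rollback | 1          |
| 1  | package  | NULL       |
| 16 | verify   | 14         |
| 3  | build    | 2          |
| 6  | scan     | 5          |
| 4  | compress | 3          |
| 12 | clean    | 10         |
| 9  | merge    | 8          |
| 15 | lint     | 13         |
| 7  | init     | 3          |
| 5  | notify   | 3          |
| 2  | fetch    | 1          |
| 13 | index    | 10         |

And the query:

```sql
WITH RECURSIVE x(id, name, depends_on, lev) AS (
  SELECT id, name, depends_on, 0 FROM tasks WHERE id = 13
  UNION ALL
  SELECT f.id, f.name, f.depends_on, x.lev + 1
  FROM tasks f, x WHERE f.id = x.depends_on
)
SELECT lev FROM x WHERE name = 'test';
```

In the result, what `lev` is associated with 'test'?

3

Base: id=13 (index), depends_on=10, lev 0.
Iteration 1: join on id=10 -> sign (id 10, depends_on=9, lev 1).
Iteration 2: join on id=9 -> merge (id 9, depends_on=8, lev 2).
Iteration 3: join on id=8 -> test (id 8, depends_on=2, lev 3).
Iteration 4: join on id=2 -> fetch (id 2, depends_on=1, lev 4).
Iteration 5: join on id=1 -> package (id 1, depends_on=NULL, lev 5).
Iteration 6: depends_on is NULL; no match; recursion stops.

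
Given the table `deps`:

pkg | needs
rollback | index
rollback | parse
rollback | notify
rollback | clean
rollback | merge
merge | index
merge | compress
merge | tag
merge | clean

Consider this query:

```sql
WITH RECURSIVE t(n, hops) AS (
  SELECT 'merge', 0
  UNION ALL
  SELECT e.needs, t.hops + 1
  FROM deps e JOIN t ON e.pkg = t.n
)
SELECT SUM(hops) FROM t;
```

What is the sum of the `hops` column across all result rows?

Base: (merge, hops=0).
Iteration 1: edges from {merge} -> (clean, hops=1), (compress, hops=1), (index, hops=1), (tag, hops=1).
Iteration 2: no outgoing edges from {clean,compress,index,tag}; recursion stops.
SUM(hops) = 0 + 1 + 1 + 1 + 1 = 4.

4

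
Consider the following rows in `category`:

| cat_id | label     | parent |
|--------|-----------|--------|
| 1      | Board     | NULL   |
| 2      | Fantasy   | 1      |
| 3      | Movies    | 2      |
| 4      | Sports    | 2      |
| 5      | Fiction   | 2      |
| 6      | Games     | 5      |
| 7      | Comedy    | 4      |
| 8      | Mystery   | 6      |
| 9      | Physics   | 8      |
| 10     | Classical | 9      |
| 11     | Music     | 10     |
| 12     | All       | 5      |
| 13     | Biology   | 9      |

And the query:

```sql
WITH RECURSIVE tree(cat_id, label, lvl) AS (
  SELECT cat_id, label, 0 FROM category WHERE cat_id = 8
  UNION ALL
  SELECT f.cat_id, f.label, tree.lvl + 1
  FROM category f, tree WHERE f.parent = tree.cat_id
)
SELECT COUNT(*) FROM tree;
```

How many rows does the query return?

Base: cat_id=8 (Mystery) at lvl 0.
Iteration 1: rows with parent in {8} -> Physics (id 9, lvl 1).
Iteration 2: rows with parent in {9} -> Classical (id 10, lvl 2), Biology (id 13, lvl 2).
Iteration 3: rows with parent in {10,13} -> Music (id 11, lvl 3).
Iteration 4: no rows with parent in {11}; recursion stops.
Total rows emitted: 5.

5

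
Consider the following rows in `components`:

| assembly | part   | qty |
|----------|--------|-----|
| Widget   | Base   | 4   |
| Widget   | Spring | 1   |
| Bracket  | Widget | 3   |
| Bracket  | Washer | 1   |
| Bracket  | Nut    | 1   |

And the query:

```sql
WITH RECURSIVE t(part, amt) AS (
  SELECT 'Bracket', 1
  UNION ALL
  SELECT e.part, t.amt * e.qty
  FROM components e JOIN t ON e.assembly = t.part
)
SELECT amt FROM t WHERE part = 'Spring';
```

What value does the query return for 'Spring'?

Base: (Bracket, amt=1).
Iteration 1: components of {Bracket} -> Nut = 1*1 = 1, Washer = 1*1 = 1, Widget = 1*3 = 3.
Iteration 2: components of {Nut,Washer,Widget} -> Base = 3*4 = 12, Spring = 3*1 = 3.
Iteration 3: no further components; recursion stops.

3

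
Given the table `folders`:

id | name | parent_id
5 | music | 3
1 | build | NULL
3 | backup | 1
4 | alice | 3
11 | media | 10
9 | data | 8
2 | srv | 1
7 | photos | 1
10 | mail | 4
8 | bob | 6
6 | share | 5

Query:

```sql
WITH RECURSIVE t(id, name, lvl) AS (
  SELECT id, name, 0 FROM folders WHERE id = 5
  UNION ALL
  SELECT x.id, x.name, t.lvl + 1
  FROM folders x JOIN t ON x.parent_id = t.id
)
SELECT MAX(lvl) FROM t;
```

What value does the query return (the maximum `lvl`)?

Base: id=5 (music) at lvl 0.
Iteration 1: rows with parent_id in {5} -> share (id 6, lvl 1).
Iteration 2: rows with parent_id in {6} -> bob (id 8, lvl 2).
Iteration 3: rows with parent_id in {8} -> data (id 9, lvl 3).
Iteration 4: no rows with parent_id in {9}; recursion stops.
lvl values: 0, 1, 2, 3; the maximum is 3.

3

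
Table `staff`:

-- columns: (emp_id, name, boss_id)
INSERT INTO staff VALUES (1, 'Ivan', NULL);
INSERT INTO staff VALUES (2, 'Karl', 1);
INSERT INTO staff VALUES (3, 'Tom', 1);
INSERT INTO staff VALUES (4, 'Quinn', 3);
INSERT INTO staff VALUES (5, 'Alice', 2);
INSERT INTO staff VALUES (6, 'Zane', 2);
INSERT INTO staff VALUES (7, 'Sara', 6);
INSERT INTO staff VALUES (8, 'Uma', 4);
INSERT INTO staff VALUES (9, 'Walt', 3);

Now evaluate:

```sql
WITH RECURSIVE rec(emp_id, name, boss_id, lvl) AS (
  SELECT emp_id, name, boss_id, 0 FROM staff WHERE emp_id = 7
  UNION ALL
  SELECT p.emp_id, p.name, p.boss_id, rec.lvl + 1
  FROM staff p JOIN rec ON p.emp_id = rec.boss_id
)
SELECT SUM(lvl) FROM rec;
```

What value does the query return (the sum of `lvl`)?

Base: emp_id=7 (Sara), boss_id=6, lvl 0.
Iteration 1: join on emp_id=6 -> Zane (id 6, boss_id=2, lvl 1).
Iteration 2: join on emp_id=2 -> Karl (id 2, boss_id=1, lvl 2).
Iteration 3: join on emp_id=1 -> Ivan (id 1, boss_id=NULL, lvl 3).
Iteration 4: boss_id is NULL; no match; recursion stops.
SUM(lvl) = 0 + 1 + 2 + 3 = 6.

6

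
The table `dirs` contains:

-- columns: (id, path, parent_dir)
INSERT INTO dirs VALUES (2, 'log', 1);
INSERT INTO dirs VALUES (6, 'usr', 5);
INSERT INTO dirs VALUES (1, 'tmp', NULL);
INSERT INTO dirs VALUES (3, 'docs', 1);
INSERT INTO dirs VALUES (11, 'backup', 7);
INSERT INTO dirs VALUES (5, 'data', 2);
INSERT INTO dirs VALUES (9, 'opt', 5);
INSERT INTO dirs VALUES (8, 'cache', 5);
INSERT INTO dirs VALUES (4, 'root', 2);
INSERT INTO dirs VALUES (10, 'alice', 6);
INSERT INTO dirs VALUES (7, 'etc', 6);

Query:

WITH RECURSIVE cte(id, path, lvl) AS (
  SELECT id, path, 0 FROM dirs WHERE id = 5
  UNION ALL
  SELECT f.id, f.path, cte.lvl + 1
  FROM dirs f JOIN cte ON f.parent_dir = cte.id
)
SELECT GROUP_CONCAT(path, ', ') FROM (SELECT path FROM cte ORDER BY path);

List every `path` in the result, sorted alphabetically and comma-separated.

alice, backup, cache, data, etc, opt, usr

Base: id=5 (data) at lvl 0.
Iteration 1: rows with parent_dir in {5} -> usr (id 6, lvl 1), cache (id 8, lvl 1), opt (id 9, lvl 1).
Iteration 2: rows with parent_dir in {6,8,9} -> etc (id 7, lvl 2), alice (id 10, lvl 2).
Iteration 3: rows with parent_dir in {7,10} -> backup (id 11, lvl 3).
Iteration 4: no rows with parent_dir in {11}; recursion stops.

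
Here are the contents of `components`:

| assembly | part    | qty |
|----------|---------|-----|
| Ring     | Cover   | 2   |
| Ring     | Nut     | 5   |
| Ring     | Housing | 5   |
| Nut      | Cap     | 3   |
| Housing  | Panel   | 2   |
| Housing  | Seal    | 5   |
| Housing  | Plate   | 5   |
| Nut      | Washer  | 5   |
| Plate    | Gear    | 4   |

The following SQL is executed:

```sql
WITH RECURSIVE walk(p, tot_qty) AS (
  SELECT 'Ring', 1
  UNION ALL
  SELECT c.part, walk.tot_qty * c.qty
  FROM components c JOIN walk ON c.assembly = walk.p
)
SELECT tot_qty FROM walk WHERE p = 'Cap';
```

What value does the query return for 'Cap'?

Base: (Ring, tot_qty=1).
Iteration 1: components of {Ring} -> Cover = 1*2 = 2, Housing = 1*5 = 5, Nut = 1*5 = 5.
Iteration 2: components of {Cover,Housing,Nut} -> Cap = 5*3 = 15, Panel = 5*2 = 10, Plate = 5*5 = 25, Seal = 5*5 = 25, Washer = 5*5 = 25.
Iteration 3: components of {Cap,Panel,Plate,Seal,Washer} -> Gear = 25*4 = 100.
Iteration 4: no further components; recursion stops.

15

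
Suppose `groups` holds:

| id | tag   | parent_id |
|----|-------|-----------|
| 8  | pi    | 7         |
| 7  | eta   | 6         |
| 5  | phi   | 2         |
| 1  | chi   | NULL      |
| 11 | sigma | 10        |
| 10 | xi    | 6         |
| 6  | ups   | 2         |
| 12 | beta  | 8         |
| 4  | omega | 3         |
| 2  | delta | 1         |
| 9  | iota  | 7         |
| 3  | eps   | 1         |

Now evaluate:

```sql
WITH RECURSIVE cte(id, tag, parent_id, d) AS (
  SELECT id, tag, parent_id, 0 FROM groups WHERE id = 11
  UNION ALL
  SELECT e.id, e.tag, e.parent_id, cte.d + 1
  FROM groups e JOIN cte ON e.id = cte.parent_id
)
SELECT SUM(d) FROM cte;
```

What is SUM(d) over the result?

Base: id=11 (sigma), parent_id=10, d 0.
Iteration 1: join on id=10 -> xi (id 10, parent_id=6, d 1).
Iteration 2: join on id=6 -> ups (id 6, parent_id=2, d 2).
Iteration 3: join on id=2 -> delta (id 2, parent_id=1, d 3).
Iteration 4: join on id=1 -> chi (id 1, parent_id=NULL, d 4).
Iteration 5: parent_id is NULL; no match; recursion stops.
SUM(d) = 0 + 1 + 2 + 3 + 4 = 10.

10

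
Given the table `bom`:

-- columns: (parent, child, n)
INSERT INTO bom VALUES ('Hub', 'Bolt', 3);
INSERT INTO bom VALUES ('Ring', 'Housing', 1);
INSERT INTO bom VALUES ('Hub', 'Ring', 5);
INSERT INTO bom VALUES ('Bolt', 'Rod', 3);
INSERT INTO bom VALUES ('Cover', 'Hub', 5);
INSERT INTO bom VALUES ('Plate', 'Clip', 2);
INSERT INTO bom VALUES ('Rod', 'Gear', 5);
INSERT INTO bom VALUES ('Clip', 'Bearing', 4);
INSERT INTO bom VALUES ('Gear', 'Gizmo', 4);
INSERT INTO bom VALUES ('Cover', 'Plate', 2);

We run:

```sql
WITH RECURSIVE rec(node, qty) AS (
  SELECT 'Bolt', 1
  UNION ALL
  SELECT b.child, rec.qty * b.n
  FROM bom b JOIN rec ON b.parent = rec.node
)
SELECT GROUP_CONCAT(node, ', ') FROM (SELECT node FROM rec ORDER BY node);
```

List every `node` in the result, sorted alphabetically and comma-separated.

Base: (Bolt, qty=1).
Iteration 1: components of {Bolt} -> Rod = 1*3 = 3.
Iteration 2: components of {Rod} -> Gear = 3*5 = 15.
Iteration 3: components of {Gear} -> Gizmo = 15*4 = 60.
Iteration 4: no further components; recursion stops.

Bolt, Gear, Gizmo, Rod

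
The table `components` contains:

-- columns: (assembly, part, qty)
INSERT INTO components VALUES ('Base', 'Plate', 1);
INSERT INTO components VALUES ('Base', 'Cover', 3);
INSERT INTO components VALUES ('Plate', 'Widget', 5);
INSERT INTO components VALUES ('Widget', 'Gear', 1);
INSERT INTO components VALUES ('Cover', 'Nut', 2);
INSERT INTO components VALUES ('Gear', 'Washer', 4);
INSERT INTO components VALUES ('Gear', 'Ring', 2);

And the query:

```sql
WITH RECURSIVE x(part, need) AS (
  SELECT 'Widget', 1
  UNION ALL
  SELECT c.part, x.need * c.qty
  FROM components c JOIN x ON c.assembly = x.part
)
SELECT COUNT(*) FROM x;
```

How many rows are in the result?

Base: (Widget, need=1).
Iteration 1: components of {Widget} -> Gear = 1*1 = 1.
Iteration 2: components of {Gear} -> Ring = 1*2 = 2, Washer = 1*4 = 4.
Iteration 3: no further components; recursion stops.
Total rows emitted: 4.

4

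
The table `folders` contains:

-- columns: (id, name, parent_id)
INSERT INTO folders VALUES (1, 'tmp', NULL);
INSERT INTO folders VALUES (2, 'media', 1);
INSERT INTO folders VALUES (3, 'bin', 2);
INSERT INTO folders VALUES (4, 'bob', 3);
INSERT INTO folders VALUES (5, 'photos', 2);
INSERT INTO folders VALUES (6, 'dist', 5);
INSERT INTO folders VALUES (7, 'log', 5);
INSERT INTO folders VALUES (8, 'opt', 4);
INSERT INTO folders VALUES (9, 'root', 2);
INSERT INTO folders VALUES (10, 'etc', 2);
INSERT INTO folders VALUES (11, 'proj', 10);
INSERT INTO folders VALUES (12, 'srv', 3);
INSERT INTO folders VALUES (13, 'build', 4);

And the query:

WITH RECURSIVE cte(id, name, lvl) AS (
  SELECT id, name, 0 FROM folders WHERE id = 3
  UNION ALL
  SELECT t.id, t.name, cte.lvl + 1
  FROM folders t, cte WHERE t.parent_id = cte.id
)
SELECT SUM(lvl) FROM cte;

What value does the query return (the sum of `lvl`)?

6

Base: id=3 (bin) at lvl 0.
Iteration 1: rows with parent_id in {3} -> bob (id 4, lvl 1), srv (id 12, lvl 1).
Iteration 2: rows with parent_id in {4,12} -> opt (id 8, lvl 2), build (id 13, lvl 2).
Iteration 3: no rows with parent_id in {8,13}; recursion stops.
SUM(lvl) = 0 + 1 + 1 + 2 + 2 = 6.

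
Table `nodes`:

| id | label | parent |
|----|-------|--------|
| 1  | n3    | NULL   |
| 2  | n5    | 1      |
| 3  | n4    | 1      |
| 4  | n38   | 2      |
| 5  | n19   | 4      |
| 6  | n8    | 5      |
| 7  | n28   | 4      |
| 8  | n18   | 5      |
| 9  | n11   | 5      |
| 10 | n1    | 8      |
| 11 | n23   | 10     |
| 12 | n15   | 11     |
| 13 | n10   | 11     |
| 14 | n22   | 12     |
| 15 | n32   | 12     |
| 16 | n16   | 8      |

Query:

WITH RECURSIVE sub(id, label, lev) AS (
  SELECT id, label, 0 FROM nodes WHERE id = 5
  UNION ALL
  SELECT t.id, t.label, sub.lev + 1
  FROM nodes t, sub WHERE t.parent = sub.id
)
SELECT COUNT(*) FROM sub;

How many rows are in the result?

Base: id=5 (n19) at lev 0.
Iteration 1: rows with parent in {5} -> n8 (id 6, lev 1), n18 (id 8, lev 1), n11 (id 9, lev 1).
Iteration 2: rows with parent in {6,8,9} -> n1 (id 10, lev 2), n16 (id 16, lev 2).
Iteration 3: rows with parent in {10,16} -> n23 (id 11, lev 3).
Iteration 4: rows with parent in {11} -> n15 (id 12, lev 4), n10 (id 13, lev 4).
Iteration 5: rows with parent in {12,13} -> n22 (id 14, lev 5), n32 (id 15, lev 5).
Iteration 6: no rows with parent in {14,15}; recursion stops.
Total rows emitted: 11.

11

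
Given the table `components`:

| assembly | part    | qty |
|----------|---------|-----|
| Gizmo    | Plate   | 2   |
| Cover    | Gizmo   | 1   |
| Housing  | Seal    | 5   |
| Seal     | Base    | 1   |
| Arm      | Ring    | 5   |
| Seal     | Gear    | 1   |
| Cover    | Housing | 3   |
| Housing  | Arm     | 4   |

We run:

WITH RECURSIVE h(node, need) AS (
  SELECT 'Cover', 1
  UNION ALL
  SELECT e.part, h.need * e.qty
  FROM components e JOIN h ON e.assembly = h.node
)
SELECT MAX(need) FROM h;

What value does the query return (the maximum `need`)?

60

Base: (Cover, need=1).
Iteration 1: components of {Cover} -> Gizmo = 1*1 = 1, Housing = 1*3 = 3.
Iteration 2: components of {Gizmo,Housing} -> Arm = 3*4 = 12, Plate = 1*2 = 2, Seal = 3*5 = 15.
Iteration 3: components of {Arm,Plate,Seal} -> Base = 15*1 = 15, Gear = 15*1 = 15, Ring = 12*5 = 60.
Iteration 4: no further components; recursion stops.
need values: 1, 3, 1, 15, 12, 2, 15, 15, 60; the maximum is 60.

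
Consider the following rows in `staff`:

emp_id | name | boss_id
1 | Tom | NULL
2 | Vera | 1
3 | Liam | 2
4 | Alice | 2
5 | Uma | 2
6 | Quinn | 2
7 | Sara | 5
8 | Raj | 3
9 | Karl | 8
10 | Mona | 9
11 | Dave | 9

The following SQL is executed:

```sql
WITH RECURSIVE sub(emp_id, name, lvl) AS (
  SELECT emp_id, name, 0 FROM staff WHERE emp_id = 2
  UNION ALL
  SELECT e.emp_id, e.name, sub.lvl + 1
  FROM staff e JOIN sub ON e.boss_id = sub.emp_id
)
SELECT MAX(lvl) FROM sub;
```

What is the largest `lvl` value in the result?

4

Base: emp_id=2 (Vera) at lvl 0.
Iteration 1: rows with boss_id in {2} -> Liam (id 3, lvl 1), Alice (id 4, lvl 1), Uma (id 5, lvl 1), Quinn (id 6, lvl 1).
Iteration 2: rows with boss_id in {3,4,5,6} -> Sara (id 7, lvl 2), Raj (id 8, lvl 2).
Iteration 3: rows with boss_id in {7,8} -> Karl (id 9, lvl 3).
Iteration 4: rows with boss_id in {9} -> Mona (id 10, lvl 4), Dave (id 11, lvl 4).
Iteration 5: no rows with boss_id in {10,11}; recursion stops.
lvl values: 0, 1, 1, 1, 1, 2, 2, 3, 4, 4; the maximum is 4.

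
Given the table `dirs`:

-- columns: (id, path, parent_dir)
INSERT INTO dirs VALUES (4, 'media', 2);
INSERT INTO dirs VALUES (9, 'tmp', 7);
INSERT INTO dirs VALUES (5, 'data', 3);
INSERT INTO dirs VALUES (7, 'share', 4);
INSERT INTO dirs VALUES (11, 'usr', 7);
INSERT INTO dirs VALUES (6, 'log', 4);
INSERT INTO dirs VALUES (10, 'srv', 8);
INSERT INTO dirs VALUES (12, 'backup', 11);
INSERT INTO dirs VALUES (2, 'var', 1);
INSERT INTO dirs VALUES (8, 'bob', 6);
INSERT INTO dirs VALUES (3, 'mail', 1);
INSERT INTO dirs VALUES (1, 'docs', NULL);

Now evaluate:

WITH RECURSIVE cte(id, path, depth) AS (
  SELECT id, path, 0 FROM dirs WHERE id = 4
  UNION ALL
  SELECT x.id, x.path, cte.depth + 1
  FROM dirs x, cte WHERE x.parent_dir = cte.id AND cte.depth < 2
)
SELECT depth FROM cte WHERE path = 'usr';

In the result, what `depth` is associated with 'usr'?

Base: id=4 (media) at depth 0.
Iteration 1: rows with parent_dir in {4} -> log (id 6, depth 1), share (id 7, depth 1).
Iteration 2: rows with parent_dir in {6,7} -> bob (id 8, depth 2), tmp (id 9, depth 2), usr (id 11, depth 2).
Iteration 3: depth < 2 fails for all current rows; recursion stops.

2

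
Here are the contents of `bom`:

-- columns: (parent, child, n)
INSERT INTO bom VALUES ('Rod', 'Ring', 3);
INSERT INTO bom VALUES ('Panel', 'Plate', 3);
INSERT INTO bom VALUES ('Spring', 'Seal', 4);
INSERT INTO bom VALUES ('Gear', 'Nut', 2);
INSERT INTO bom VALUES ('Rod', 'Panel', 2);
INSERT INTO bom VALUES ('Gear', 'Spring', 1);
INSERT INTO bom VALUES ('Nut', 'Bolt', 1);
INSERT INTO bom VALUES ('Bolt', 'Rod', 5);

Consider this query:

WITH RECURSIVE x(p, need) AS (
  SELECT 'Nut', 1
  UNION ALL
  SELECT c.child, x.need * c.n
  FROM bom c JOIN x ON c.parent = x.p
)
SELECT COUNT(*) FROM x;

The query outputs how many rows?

6

Base: (Nut, need=1).
Iteration 1: components of {Nut} -> Bolt = 1*1 = 1.
Iteration 2: components of {Bolt} -> Rod = 1*5 = 5.
Iteration 3: components of {Rod} -> Panel = 5*2 = 10, Ring = 5*3 = 15.
Iteration 4: components of {Panel,Ring} -> Plate = 10*3 = 30.
Iteration 5: no further components; recursion stops.
Total rows emitted: 6.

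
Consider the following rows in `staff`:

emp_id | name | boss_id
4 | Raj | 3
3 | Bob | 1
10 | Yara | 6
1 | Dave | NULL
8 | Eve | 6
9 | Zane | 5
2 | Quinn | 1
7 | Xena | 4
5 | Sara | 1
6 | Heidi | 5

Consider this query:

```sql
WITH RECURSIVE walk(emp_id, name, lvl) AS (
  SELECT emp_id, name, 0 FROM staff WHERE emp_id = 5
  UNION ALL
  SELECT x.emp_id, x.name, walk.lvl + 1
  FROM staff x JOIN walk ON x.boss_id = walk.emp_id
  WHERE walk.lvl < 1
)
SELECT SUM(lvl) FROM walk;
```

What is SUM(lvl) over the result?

2

Base: emp_id=5 (Sara) at lvl 0.
Iteration 1: rows with boss_id in {5} -> Heidi (id 6, lvl 1), Zane (id 9, lvl 1).
Iteration 2: lvl < 1 fails for all current rows; recursion stops.
SUM(lvl) = 0 + 1 + 1 = 2.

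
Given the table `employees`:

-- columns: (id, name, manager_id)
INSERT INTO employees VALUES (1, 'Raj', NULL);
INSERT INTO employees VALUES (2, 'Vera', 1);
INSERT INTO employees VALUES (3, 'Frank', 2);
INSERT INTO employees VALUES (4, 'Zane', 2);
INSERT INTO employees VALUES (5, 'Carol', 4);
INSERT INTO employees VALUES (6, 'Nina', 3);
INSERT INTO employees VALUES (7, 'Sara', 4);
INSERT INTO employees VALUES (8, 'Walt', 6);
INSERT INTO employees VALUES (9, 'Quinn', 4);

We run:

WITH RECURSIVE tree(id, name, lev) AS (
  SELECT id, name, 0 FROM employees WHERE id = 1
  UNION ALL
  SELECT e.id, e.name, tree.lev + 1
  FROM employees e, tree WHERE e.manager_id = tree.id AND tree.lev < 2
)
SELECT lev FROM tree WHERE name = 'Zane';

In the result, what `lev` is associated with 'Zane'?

2

Base: id=1 (Raj) at lev 0.
Iteration 1: rows with manager_id in {1} -> Vera (id 2, lev 1).
Iteration 2: rows with manager_id in {2} -> Frank (id 3, lev 2), Zane (id 4, lev 2).
Iteration 3: lev < 2 fails for all current rows; recursion stops.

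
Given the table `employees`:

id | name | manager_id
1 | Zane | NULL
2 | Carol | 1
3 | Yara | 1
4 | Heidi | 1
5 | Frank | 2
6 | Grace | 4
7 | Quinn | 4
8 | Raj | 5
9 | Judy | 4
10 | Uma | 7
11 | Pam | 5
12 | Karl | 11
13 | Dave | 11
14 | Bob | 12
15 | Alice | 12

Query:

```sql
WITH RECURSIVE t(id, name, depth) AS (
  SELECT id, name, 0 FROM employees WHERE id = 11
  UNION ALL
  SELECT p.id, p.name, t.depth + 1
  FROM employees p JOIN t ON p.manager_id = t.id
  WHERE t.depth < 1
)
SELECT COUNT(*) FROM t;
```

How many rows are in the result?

Base: id=11 (Pam) at depth 0.
Iteration 1: rows with manager_id in {11} -> Karl (id 12, depth 1), Dave (id 13, depth 1).
Iteration 2: depth < 1 fails for all current rows; recursion stops.
Total rows emitted: 3.

3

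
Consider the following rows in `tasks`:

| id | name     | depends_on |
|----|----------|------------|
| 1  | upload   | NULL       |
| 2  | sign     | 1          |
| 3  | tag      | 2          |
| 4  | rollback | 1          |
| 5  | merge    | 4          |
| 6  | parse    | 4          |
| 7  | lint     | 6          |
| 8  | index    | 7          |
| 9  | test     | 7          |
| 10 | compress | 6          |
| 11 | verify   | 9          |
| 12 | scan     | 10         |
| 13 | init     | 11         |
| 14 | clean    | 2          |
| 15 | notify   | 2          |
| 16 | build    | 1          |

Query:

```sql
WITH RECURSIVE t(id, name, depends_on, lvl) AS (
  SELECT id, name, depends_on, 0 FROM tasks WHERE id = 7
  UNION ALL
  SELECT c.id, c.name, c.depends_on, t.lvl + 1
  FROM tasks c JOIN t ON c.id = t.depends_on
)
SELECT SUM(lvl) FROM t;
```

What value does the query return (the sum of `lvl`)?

6

Base: id=7 (lint), depends_on=6, lvl 0.
Iteration 1: join on id=6 -> parse (id 6, depends_on=4, lvl 1).
Iteration 2: join on id=4 -> rollback (id 4, depends_on=1, lvl 2).
Iteration 3: join on id=1 -> upload (id 1, depends_on=NULL, lvl 3).
Iteration 4: depends_on is NULL; no match; recursion stops.
SUM(lvl) = 0 + 1 + 2 + 3 = 6.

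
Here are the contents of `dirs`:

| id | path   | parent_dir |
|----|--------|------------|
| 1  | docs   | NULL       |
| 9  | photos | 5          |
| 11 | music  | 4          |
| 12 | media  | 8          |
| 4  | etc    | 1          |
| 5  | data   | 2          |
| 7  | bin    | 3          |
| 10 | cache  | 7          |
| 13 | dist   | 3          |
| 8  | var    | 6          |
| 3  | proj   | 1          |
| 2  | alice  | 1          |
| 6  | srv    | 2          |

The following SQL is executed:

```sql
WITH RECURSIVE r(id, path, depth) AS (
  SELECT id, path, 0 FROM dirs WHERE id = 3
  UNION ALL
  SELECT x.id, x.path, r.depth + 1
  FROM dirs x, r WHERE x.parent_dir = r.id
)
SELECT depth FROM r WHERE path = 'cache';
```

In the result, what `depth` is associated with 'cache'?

Base: id=3 (proj) at depth 0.
Iteration 1: rows with parent_dir in {3} -> bin (id 7, depth 1), dist (id 13, depth 1).
Iteration 2: rows with parent_dir in {7,13} -> cache (id 10, depth 2).
Iteration 3: no rows with parent_dir in {10}; recursion stops.

2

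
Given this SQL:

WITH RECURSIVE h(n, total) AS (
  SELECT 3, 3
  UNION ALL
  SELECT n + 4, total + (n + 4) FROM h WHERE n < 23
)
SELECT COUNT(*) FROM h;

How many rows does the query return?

6

Base: n=3, total=3.
Iteration 1: 3 < 23 holds -> n = 3 + 4 = 7, total = 3 + 7 = 10.
Iteration 2: 7 < 23 holds -> n = 7 + 4 = 11, total = 10 + 11 = 21.
Iteration 3: 11 < 23 holds -> n = 11 + 4 = 15, total = 21 + 15 = 36.
Iteration 4: 15 < 23 holds -> n = 15 + 4 = 19, total = 36 + 19 = 55.
Iteration 5: 19 < 23 holds -> n = 19 + 4 = 23, total = 55 + 23 = 78.
Iteration 6: 23 < 23 fails; recursion stops.
Total rows emitted: 6.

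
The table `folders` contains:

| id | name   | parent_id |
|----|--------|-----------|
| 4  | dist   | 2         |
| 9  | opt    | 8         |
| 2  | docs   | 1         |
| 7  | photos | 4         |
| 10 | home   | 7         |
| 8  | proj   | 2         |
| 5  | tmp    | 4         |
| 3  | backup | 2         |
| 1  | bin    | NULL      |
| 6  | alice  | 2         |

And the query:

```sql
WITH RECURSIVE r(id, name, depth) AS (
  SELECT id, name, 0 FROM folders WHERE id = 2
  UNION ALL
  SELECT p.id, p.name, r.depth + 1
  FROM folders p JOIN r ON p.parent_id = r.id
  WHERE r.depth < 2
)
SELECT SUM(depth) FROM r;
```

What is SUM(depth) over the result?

10

Base: id=2 (docs) at depth 0.
Iteration 1: rows with parent_id in {2} -> backup (id 3, depth 1), dist (id 4, depth 1), alice (id 6, depth 1), proj (id 8, depth 1).
Iteration 2: rows with parent_id in {3,4,6,8} -> tmp (id 5, depth 2), photos (id 7, depth 2), opt (id 9, depth 2).
Iteration 3: depth < 2 fails for all current rows; recursion stops.
SUM(depth) = 0 + 1 + 1 + 1 + 1 + 2 + 2 + 2 = 10.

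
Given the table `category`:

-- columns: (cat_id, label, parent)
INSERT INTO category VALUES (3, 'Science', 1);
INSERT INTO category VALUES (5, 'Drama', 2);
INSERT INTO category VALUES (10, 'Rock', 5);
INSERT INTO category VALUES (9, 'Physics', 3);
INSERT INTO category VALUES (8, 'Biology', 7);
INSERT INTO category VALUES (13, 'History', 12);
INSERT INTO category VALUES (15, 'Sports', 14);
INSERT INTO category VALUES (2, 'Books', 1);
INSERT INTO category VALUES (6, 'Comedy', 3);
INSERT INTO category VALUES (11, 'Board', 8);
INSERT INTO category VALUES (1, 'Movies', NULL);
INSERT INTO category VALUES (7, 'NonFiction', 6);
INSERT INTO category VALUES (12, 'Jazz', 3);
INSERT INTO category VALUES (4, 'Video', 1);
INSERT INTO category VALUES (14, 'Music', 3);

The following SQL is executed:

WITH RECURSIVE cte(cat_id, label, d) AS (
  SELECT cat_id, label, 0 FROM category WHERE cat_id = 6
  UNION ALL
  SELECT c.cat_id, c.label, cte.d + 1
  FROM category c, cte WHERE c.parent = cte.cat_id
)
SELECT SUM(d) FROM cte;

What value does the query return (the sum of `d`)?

6

Base: cat_id=6 (Comedy) at d 0.
Iteration 1: rows with parent in {6} -> NonFiction (id 7, d 1).
Iteration 2: rows with parent in {7} -> Biology (id 8, d 2).
Iteration 3: rows with parent in {8} -> Board (id 11, d 3).
Iteration 4: no rows with parent in {11}; recursion stops.
SUM(d) = 0 + 1 + 2 + 3 = 6.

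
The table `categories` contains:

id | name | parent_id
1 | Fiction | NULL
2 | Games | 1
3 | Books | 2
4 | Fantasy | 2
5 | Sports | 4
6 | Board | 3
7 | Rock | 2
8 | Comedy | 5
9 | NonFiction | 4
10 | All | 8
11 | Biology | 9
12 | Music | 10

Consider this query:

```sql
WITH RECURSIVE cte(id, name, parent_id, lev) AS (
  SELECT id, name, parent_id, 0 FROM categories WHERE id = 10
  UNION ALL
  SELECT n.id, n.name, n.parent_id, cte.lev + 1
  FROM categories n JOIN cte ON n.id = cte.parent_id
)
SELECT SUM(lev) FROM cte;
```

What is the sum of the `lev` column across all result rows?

Base: id=10 (All), parent_id=8, lev 0.
Iteration 1: join on id=8 -> Comedy (id 8, parent_id=5, lev 1).
Iteration 2: join on id=5 -> Sports (id 5, parent_id=4, lev 2).
Iteration 3: join on id=4 -> Fantasy (id 4, parent_id=2, lev 3).
Iteration 4: join on id=2 -> Games (id 2, parent_id=1, lev 4).
Iteration 5: join on id=1 -> Fiction (id 1, parent_id=NULL, lev 5).
Iteration 6: parent_id is NULL; no match; recursion stops.
SUM(lev) = 0 + 1 + 2 + 3 + 4 + 5 = 15.

15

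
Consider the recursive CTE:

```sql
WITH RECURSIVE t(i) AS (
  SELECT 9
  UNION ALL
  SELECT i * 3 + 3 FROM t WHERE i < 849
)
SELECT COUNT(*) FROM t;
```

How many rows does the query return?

5

Base: i=9.
Iteration 1: 9 < 849 holds -> i = 9 * 3 + 3 = 30.
Iteration 2: 30 < 849 holds -> i = 30 * 3 + 3 = 93.
Iteration 3: 93 < 849 holds -> i = 93 * 3 + 3 = 282.
Iteration 4: 282 < 849 holds -> i = 282 * 3 + 3 = 849.
Iteration 5: 849 < 849 fails; recursion stops.
Total rows emitted: 5.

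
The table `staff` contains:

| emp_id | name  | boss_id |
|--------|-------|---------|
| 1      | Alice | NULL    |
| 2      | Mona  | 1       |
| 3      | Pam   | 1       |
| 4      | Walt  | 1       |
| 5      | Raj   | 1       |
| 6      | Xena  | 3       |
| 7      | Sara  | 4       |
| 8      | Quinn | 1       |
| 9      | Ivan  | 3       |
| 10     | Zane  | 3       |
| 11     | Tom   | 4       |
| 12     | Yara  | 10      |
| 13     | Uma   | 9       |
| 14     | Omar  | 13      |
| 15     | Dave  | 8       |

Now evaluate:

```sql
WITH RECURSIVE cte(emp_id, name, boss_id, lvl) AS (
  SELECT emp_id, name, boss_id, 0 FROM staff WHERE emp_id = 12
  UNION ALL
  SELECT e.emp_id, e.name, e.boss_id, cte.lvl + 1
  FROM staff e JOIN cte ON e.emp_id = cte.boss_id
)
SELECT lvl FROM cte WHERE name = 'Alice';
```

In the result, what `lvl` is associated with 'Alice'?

3

Base: emp_id=12 (Yara), boss_id=10, lvl 0.
Iteration 1: join on emp_id=10 -> Zane (id 10, boss_id=3, lvl 1).
Iteration 2: join on emp_id=3 -> Pam (id 3, boss_id=1, lvl 2).
Iteration 3: join on emp_id=1 -> Alice (id 1, boss_id=NULL, lvl 3).
Iteration 4: boss_id is NULL; no match; recursion stops.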